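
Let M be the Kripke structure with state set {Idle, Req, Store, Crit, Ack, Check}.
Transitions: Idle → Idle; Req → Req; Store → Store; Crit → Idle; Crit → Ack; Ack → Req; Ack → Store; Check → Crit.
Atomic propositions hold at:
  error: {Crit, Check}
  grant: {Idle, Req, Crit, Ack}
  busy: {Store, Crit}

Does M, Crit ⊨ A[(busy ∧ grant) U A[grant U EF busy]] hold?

Sat(busy ∧ grant) = {Crit}
EF busy: least fixpoint, start Z0 = {Store, Crit}, add states with some successor in Z. Z1 = {Store, Crit, Ack, Check}; fixed.
Sat(EF busy) = {Store, Crit, Ack, Check}
A[grant U EF busy]: least fixpoint, start Z0 = Sat(EF busy) = {Store, Crit, Ack, Check}, add states in Sat(grant) with every successor in Z. Already a fixed point.
Sat(A[grant U EF busy]) = {Store, Crit, Ack, Check}
A[(busy ∧ grant) U A[grant U EF busy]]: least fixpoint, start Z0 = Sat(A[grant U EF busy]) = {Store, Crit, Ack, Check}, add states in Sat(busy ∧ grant) with every successor in Z. Already a fixed point.
Sat(A[(busy ∧ grant) U A[grant U EF busy]]) = {Store, Crit, Ack, Check}
Crit ∈ Sat(A[(busy ∧ grant) U A[grant U EF busy]]) = {Store, Crit, Ack, Check}, so the formula holds at Crit.

Yes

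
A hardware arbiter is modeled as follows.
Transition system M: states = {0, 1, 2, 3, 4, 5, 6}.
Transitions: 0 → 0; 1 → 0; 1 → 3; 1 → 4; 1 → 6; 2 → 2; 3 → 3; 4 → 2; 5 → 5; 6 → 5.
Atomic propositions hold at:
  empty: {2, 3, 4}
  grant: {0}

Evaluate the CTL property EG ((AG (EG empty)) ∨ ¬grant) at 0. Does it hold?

No

EG empty: greatest fixpoint, start Z0 = {2, 3, 4}, keep only states in Sat with some successor in Z. Already a fixed point.
Sat(EG empty) = {2, 3, 4}
AG (EG empty): greatest fixpoint, start Z0 = {2, 3, 4}, keep only states in Sat with every successor in Z. Already a fixed point.
Sat(AG (EG empty)) = {2, 3, 4}
Sat(¬grant) = {1, 2, 3, 4, 5, 6}
Sat((AG (EG empty)) ∨ ¬grant) = {1, 2, 3, 4, 5, 6}
EG ((AG (EG empty)) ∨ ¬grant): greatest fixpoint, start Z0 = {1, 2, 3, 4, 5, 6}, keep only states in Sat with some successor in Z. Already a fixed point.
Sat(EG ((AG (EG empty)) ∨ ¬grant)) = {1, 2, 3, 4, 5, 6}
0 ∉ Sat(EG ((AG (EG empty)) ∨ ¬grant)) = {1, 2, 3, 4, 5, 6}, so the formula does not hold at 0.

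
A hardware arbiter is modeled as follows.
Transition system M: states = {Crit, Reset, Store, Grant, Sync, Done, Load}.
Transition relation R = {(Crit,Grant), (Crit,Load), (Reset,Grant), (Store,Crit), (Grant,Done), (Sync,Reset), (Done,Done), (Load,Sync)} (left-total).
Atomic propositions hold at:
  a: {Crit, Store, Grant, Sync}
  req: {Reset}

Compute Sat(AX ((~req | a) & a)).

{Reset, Store, Load}

Sat(~req) = {Crit, Store, Grant, Sync, Done, Load}
Sat(~req | a) = {Crit, Store, Grant, Sync, Done, Load}
Sat((~req | a) & a) = {Crit, Store, Grant, Sync}
Sat(AX ((~req | a) & a)) = {s : every successor in {Crit, Store, Grant, Sync}} = {Reset, Store, Load}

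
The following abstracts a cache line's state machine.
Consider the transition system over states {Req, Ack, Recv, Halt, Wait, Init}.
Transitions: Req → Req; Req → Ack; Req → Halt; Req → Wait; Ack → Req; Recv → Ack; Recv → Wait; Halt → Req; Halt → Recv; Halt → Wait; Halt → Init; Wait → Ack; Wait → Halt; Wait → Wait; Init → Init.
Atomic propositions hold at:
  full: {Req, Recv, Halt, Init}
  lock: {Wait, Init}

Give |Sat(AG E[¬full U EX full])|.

1

Sat(¬full) = {Ack, Wait}
Sat(EX full) = {s : some successor in {Req, Recv, Halt, Init}} = {Req, Ack, Halt, Wait, Init}
E[¬full U EX full]: least fixpoint, start Z0 = Sat(EX full) = {Req, Ack, Halt, Wait, Init}, add states in Sat(¬full) with some successor in Z. Already a fixed point.
Sat(E[¬full U EX full]) = {Req, Ack, Halt, Wait, Init}
AG E[¬full U EX full]: greatest fixpoint, start Z0 = {Req, Ack, Halt, Wait, Init}, keep only states in Sat with every successor in Z. Z1 = {Req, Ack, Wait, Init}; Z2 = {Ack, Init}; Z3 = {Init}; fixed.
Sat(AG E[¬full U EX full]) = {Init}
|Sat(AG E[¬full U EX full])| = |{Init}| = 1.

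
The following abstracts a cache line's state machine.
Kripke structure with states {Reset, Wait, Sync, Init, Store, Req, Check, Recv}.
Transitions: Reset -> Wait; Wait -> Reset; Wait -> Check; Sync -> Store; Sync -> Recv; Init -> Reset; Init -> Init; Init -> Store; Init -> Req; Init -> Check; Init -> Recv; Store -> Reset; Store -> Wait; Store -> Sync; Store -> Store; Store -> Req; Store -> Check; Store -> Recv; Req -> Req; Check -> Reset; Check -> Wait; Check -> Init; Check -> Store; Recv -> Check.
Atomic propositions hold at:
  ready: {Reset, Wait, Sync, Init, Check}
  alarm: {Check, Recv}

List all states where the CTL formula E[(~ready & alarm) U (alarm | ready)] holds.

Sat(~ready) = {Store, Req, Recv}
Sat(~ready & alarm) = {Recv}
Sat(alarm | ready) = {Reset, Wait, Sync, Init, Check, Recv}
E[(~ready & alarm) U (alarm | ready)]: least fixpoint, start Z0 = Sat((alarm | ready)) = {Reset, Wait, Sync, Init, Check, Recv}, add states in Sat(~ready & alarm) with some successor in Z. Already a fixed point.
Sat(E[(~ready & alarm) U (alarm | ready)]) = {Reset, Wait, Sync, Init, Check, Recv}

{Reset, Wait, Sync, Init, Check, Recv}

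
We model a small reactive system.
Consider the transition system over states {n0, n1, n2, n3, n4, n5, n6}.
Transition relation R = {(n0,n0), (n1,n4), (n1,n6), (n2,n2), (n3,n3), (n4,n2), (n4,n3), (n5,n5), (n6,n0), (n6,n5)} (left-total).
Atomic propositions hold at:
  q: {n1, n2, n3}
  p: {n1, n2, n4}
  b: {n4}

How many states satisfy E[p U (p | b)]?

3

Sat(p | b) = {n1, n2, n4}
E[p U (p | b)]: least fixpoint, start Z0 = Sat((p | b)) = {n1, n2, n4}, add states in Sat(p) with some successor in Z. Already a fixed point.
Sat(E[p U (p | b)]) = {n1, n2, n4}
|Sat(E[p U (p | b)])| = |{n1, n2, n4}| = 3.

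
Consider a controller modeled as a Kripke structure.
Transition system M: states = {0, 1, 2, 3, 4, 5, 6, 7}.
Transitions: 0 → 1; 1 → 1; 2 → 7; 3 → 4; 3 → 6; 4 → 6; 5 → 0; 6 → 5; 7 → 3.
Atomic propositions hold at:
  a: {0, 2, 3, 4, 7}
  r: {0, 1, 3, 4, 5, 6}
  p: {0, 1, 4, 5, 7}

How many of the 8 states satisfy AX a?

3

Sat(AX a) = {s : every successor in {0, 2, 3, 4, 7}} = {2, 5, 7}
|Sat(AX a)| = |{2, 5, 7}| = 3.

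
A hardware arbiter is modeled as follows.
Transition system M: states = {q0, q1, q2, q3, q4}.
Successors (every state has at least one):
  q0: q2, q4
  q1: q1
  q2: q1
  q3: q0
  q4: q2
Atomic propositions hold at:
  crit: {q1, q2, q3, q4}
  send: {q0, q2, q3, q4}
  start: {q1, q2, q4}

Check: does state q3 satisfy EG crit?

No

EG crit: greatest fixpoint, start Z0 = {q1, q2, q3, q4}, keep only states in Sat with some successor in Z. Z1 = {q1, q2, q4}; fixed.
Sat(EG crit) = {q1, q2, q4}
q3 ∉ Sat(EG crit) = {q1, q2, q4}, so the formula does not hold at q3.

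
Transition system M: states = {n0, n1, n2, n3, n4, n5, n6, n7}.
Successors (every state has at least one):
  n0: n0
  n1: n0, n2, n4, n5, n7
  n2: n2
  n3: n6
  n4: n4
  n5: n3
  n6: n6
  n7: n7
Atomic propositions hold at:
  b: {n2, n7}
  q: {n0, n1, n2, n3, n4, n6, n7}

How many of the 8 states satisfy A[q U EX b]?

3

Sat(EX b) = {s : some successor in {n2, n7}} = {n1, n2, n7}
A[q U EX b]: least fixpoint, start Z0 = Sat(EX b) = {n1, n2, n7}, add states in Sat(q) with every successor in Z. Already a fixed point.
Sat(A[q U EX b]) = {n1, n2, n7}
|Sat(A[q U EX b])| = |{n1, n2, n7}| = 3.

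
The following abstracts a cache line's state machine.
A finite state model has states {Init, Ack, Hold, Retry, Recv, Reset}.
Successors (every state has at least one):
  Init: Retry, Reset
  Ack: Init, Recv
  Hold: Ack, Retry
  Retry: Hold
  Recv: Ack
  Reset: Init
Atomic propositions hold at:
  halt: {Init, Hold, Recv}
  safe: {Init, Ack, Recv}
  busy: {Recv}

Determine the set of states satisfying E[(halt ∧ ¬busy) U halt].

{Init, Hold, Recv}

Sat(¬busy) = {Init, Ack, Hold, Retry, Reset}
Sat(halt ∧ ¬busy) = {Init, Hold}
E[(halt ∧ ¬busy) U halt]: least fixpoint, start Z0 = Sat(halt) = {Init, Hold, Recv}, add states in Sat(halt ∧ ¬busy) with some successor in Z. Already a fixed point.
Sat(E[(halt ∧ ¬busy) U halt]) = {Init, Hold, Recv}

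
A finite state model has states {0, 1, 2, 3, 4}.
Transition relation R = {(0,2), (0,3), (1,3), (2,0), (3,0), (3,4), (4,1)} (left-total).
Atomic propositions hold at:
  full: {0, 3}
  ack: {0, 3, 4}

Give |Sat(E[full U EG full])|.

2

EG full: greatest fixpoint, start Z0 = {0, 3}, keep only states in Sat with some successor in Z. Already a fixed point.
Sat(EG full) = {0, 3}
E[full U EG full]: least fixpoint, start Z0 = Sat(EG full) = {0, 3}, add states in Sat(full) with some successor in Z. Already a fixed point.
Sat(E[full U EG full]) = {0, 3}
|Sat(E[full U EG full])| = |{0, 3}| = 2.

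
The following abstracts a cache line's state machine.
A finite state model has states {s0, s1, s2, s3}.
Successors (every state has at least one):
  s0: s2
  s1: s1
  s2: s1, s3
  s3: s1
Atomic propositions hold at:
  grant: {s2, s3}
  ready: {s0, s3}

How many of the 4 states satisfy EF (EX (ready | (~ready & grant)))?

Sat(~ready) = {s1, s2}
Sat(~ready & grant) = {s2}
Sat(ready | (~ready & grant)) = {s0, s2, s3}
Sat(EX (ready | (~ready & grant))) = {s : some successor in {s0, s2, s3}} = {s0, s2}
EF (EX (ready | (~ready & grant))): least fixpoint, start Z0 = {s0, s2}, add states with some successor in Z. Already a fixed point.
Sat(EF (EX (ready | (~ready & grant)))) = {s0, s2}
|Sat(EF (EX (ready | (~ready & grant))))| = |{s0, s2}| = 2.

2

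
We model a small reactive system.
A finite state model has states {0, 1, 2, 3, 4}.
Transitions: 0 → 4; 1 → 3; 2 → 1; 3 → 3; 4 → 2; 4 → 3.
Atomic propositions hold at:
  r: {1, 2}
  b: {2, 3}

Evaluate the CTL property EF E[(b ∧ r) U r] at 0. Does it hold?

Yes

Sat(b ∧ r) = {2}
E[(b ∧ r) U r]: least fixpoint, start Z0 = Sat(r) = {1, 2}, add states in Sat(b ∧ r) with some successor in Z. Already a fixed point.
Sat(E[(b ∧ r) U r]) = {1, 2}
EF E[(b ∧ r) U r]: least fixpoint, start Z0 = {1, 2}, add states with some successor in Z. Z1 = {1, 2, 4}; Z2 = {0, 1, 2, 4}; fixed.
Sat(EF E[(b ∧ r) U r]) = {0, 1, 2, 4}
0 ∈ Sat(EF E[(b ∧ r) U r]) = {0, 1, 2, 4}, so the formula holds at 0.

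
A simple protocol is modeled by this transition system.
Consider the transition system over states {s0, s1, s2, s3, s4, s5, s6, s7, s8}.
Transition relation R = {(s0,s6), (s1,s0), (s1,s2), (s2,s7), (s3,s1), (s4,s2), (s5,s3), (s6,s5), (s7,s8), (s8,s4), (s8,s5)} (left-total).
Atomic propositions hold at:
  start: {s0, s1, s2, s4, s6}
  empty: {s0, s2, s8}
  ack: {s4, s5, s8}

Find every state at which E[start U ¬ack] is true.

Sat(¬ack) = {s0, s1, s2, s3, s6, s7}
E[start U ¬ack]: least fixpoint, start Z0 = Sat(¬ack) = {s0, s1, s2, s3, s6, s7}, add states in Sat(start) with some successor in Z. Z1 = {s0, s1, s2, s3, s4, s6, s7}; fixed.
Sat(E[start U ¬ack]) = {s0, s1, s2, s3, s4, s6, s7}

{s0, s1, s2, s3, s4, s6, s7}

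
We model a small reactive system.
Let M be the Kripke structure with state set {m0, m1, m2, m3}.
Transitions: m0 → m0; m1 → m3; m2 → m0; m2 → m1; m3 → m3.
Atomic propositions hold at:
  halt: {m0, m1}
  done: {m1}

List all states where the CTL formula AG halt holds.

AG halt: greatest fixpoint, start Z0 = {m0, m1}, keep only states in Sat with every successor in Z. Z1 = {m0}; fixed.
Sat(AG halt) = {m0}

{m0}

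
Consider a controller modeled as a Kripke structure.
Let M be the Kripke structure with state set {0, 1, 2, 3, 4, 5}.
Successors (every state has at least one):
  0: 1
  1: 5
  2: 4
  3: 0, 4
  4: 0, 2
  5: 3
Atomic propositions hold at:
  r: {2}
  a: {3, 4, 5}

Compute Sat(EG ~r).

Sat(~r) = {0, 1, 3, 4, 5}
EG ~r: greatest fixpoint, start Z0 = {0, 1, 3, 4, 5}, keep only states in Sat with some successor in Z. Already a fixed point.
Sat(EG ~r) = {0, 1, 3, 4, 5}

{0, 1, 3, 4, 5}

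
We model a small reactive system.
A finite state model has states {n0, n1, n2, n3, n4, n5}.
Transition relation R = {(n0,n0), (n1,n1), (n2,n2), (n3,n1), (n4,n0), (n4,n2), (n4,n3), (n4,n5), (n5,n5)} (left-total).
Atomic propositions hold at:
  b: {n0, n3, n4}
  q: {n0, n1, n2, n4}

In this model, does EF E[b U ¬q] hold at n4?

Yes

Sat(¬q) = {n3, n5}
E[b U ¬q]: least fixpoint, start Z0 = Sat(¬q) = {n3, n5}, add states in Sat(b) with some successor in Z. Z1 = {n3, n4, n5}; fixed.
Sat(E[b U ¬q]) = {n3, n4, n5}
EF E[b U ¬q]: least fixpoint, start Z0 = {n3, n4, n5}, add states with some successor in Z. Already a fixed point.
Sat(EF E[b U ¬q]) = {n3, n4, n5}
n4 ∈ Sat(EF E[b U ¬q]) = {n3, n4, n5}, so the formula holds at n4.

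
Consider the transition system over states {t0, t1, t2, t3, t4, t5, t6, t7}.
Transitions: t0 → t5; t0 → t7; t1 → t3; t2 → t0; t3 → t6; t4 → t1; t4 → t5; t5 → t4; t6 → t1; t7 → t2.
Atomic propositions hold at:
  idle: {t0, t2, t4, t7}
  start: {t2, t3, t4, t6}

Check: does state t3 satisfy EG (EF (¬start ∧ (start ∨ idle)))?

No

Sat(¬start) = {t0, t1, t5, t7}
Sat(start ∨ idle) = {t0, t2, t3, t4, t6, t7}
Sat(¬start ∧ (start ∨ idle)) = {t0, t7}
EF (¬start ∧ (start ∨ idle)): least fixpoint, start Z0 = {t0, t7}, add states with some successor in Z. Z1 = {t0, t2, t7}; fixed.
Sat(EF (¬start ∧ (start ∨ idle))) = {t0, t2, t7}
EG (EF (¬start ∧ (start ∨ idle))): greatest fixpoint, start Z0 = {t0, t2, t7}, keep only states in Sat with some successor in Z. Already a fixed point.
Sat(EG (EF (¬start ∧ (start ∨ idle)))) = {t0, t2, t7}
t3 ∉ Sat(EG (EF (¬start ∧ (start ∨ idle)))) = {t0, t2, t7}, so the formula does not hold at t3.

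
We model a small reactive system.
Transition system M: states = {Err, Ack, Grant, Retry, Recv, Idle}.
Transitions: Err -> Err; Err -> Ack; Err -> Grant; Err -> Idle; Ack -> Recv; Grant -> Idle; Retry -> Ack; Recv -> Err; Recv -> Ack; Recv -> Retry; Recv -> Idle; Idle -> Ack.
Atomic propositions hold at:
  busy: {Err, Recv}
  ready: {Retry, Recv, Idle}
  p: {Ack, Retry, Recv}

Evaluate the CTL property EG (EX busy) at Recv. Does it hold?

Sat(EX busy) = {s : some successor in {Err, Recv}} = {Err, Ack, Recv}
EG (EX busy): greatest fixpoint, start Z0 = {Err, Ack, Recv}, keep only states in Sat with some successor in Z. Already a fixed point.
Sat(EG (EX busy)) = {Err, Ack, Recv}
Recv ∈ Sat(EG (EX busy)) = {Err, Ack, Recv}, so the formula holds at Recv.

Yes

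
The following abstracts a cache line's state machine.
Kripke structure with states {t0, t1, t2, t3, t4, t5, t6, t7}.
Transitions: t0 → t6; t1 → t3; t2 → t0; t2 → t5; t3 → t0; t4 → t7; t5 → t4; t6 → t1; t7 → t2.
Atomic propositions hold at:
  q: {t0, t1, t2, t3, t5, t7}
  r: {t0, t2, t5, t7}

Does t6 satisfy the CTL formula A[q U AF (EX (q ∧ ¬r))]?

Yes

Sat(¬r) = {t1, t3, t4, t6}
Sat(q ∧ ¬r) = {t1, t3}
Sat(EX (q ∧ ¬r)) = {s : some successor in {t1, t3}} = {t1, t6}
AF (EX (q ∧ ¬r)): least fixpoint, start Z0 = {t1, t6}, add states with every successor in Z. Z1 = {t0, t1, t6}; Z2 = {t0, t1, t3, t6}; fixed.
Sat(AF (EX (q ∧ ¬r))) = {t0, t1, t3, t6}
A[q U AF (EX (q ∧ ¬r))]: least fixpoint, start Z0 = Sat(AF (EX (q ∧ ¬r))) = {t0, t1, t3, t6}, add states in Sat(q) with every successor in Z. Already a fixed point.
Sat(A[q U AF (EX (q ∧ ¬r))]) = {t0, t1, t3, t6}
t6 ∈ Sat(A[q U AF (EX (q ∧ ¬r))]) = {t0, t1, t3, t6}, so the formula holds at t6.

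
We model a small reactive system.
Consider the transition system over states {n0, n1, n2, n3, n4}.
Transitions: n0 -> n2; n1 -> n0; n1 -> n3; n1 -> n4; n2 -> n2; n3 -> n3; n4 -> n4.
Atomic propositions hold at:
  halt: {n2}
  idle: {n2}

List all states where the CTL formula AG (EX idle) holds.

Sat(EX idle) = {s : some successor in {n2}} = {n0, n2}
AG (EX idle): greatest fixpoint, start Z0 = {n0, n2}, keep only states in Sat with every successor in Z. Already a fixed point.
Sat(AG (EX idle)) = {n0, n2}

{n0, n2}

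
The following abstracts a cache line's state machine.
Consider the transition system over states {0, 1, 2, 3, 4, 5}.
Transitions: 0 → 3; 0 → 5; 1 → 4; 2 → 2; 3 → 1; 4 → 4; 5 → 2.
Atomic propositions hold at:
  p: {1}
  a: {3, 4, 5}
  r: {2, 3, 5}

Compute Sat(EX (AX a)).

Sat(AX a) = {s : every successor in {3, 4, 5}} = {0, 1, 4}
Sat(EX (AX a)) = {s : some successor in {0, 1, 4}} = {1, 3, 4}

{1, 3, 4}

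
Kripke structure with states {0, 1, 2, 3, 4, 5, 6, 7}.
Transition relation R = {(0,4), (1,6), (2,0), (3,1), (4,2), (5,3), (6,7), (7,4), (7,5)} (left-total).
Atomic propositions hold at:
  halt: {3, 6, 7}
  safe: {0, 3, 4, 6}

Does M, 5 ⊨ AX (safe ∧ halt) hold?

Yes

Sat(safe ∧ halt) = {3, 6}
Sat(AX (safe ∧ halt)) = {s : every successor in {3, 6}} = {1, 5}
5 ∈ Sat(AX (safe ∧ halt)) = {1, 5}, so the formula holds at 5.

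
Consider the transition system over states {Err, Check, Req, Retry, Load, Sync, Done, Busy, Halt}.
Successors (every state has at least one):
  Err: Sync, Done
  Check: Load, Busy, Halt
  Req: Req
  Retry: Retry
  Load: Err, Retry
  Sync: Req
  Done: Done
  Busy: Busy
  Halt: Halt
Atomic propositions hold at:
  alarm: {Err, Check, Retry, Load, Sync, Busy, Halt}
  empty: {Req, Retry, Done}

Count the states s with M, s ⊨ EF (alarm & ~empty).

Sat(~empty) = {Err, Check, Load, Sync, Busy, Halt}
Sat(alarm & ~empty) = {Err, Check, Load, Sync, Busy, Halt}
EF (alarm & ~empty): least fixpoint, start Z0 = {Err, Check, Load, Sync, Busy, Halt}, add states with some successor in Z. Already a fixed point.
Sat(EF (alarm & ~empty)) = {Err, Check, Load, Sync, Busy, Halt}
|Sat(EF (alarm & ~empty))| = |{Err, Check, Load, Sync, Busy, Halt}| = 6.

6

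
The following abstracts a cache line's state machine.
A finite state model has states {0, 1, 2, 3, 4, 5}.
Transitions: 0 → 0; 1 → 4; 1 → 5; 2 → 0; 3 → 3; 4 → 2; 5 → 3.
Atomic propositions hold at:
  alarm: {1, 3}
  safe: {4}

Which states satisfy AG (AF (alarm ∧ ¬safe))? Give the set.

Sat(¬safe) = {0, 1, 2, 3, 5}
Sat(alarm ∧ ¬safe) = {1, 3}
AF (alarm ∧ ¬safe): least fixpoint, start Z0 = {1, 3}, add states with every successor in Z. Z1 = {1, 3, 5}; fixed.
Sat(AF (alarm ∧ ¬safe)) = {1, 3, 5}
AG (AF (alarm ∧ ¬safe)): greatest fixpoint, start Z0 = {1, 3, 5}, keep only states in Sat with every successor in Z. Z1 = {3, 5}; fixed.
Sat(AG (AF (alarm ∧ ¬safe))) = {3, 5}

{3, 5}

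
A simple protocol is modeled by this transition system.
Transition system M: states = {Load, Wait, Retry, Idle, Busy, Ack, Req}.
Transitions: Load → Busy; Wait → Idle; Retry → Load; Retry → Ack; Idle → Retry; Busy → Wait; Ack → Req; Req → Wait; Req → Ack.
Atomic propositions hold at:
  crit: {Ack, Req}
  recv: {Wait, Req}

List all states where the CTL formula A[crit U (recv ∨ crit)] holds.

{Wait, Ack, Req}

Sat(recv ∨ crit) = {Wait, Ack, Req}
A[crit U (recv ∨ crit)]: least fixpoint, start Z0 = Sat((recv ∨ crit)) = {Wait, Ack, Req}, add states in Sat(crit) with every successor in Z. Already a fixed point.
Sat(A[crit U (recv ∨ crit)]) = {Wait, Ack, Req}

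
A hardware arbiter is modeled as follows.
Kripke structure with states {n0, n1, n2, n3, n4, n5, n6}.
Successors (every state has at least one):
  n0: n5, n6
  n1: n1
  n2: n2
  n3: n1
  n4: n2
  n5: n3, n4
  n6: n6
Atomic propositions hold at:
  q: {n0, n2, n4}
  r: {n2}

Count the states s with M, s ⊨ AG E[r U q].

E[r U q]: least fixpoint, start Z0 = Sat(q) = {n0, n2, n4}, add states in Sat(r) with some successor in Z. Already a fixed point.
Sat(E[r U q]) = {n0, n2, n4}
AG E[r U q]: greatest fixpoint, start Z0 = {n0, n2, n4}, keep only states in Sat with every successor in Z. Z1 = {n2, n4}; fixed.
Sat(AG E[r U q]) = {n2, n4}
|Sat(AG E[r U q])| = |{n2, n4}| = 2.

2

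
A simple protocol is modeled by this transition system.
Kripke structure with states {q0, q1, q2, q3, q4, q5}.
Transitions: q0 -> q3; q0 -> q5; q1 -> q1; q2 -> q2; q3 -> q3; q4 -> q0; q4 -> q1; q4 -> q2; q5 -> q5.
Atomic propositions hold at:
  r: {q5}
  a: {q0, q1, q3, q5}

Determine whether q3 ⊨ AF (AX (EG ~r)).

Yes

Sat(~r) = {q0, q1, q2, q3, q4}
EG ~r: greatest fixpoint, start Z0 = {q0, q1, q2, q3, q4}, keep only states in Sat with some successor in Z. Already a fixed point.
Sat(EG ~r) = {q0, q1, q2, q3, q4}
Sat(AX (EG ~r)) = {s : every successor in {q0, q1, q2, q3, q4}} = {q1, q2, q3, q4}
AF (AX (EG ~r)): least fixpoint, start Z0 = {q1, q2, q3, q4}, add states with every successor in Z. Already a fixed point.
Sat(AF (AX (EG ~r))) = {q1, q2, q3, q4}
q3 ∈ Sat(AF (AX (EG ~r))) = {q1, q2, q3, q4}, so the formula holds at q3.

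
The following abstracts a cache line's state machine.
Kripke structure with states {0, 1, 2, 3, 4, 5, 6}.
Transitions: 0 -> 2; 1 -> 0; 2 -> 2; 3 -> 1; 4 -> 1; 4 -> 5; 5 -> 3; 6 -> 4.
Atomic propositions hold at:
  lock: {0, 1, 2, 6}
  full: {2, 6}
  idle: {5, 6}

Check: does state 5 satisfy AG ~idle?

No

Sat(~idle) = {0, 1, 2, 3, 4}
AG ~idle: greatest fixpoint, start Z0 = {0, 1, 2, 3, 4}, keep only states in Sat with every successor in Z. Z1 = {0, 1, 2, 3}; fixed.
Sat(AG ~idle) = {0, 1, 2, 3}
5 ∉ Sat(AG ~idle) = {0, 1, 2, 3}, so the formula does not hold at 5.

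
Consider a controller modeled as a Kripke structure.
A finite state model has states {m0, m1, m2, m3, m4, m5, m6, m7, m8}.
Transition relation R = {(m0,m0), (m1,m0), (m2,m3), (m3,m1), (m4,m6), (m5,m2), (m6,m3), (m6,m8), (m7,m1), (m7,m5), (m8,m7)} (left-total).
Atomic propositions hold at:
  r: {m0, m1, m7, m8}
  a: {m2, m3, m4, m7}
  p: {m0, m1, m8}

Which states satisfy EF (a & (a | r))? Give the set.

{m2, m3, m4, m5, m6, m7, m8}

Sat(a | r) = {m0, m1, m2, m3, m4, m7, m8}
Sat(a & (a | r)) = {m2, m3, m4, m7}
EF (a & (a | r)): least fixpoint, start Z0 = {m2, m3, m4, m7}, add states with some successor in Z. Z1 = {m2, m3, m4, m5, m6, m7, m8}; fixed.
Sat(EF (a & (a | r))) = {m2, m3, m4, m5, m6, m7, m8}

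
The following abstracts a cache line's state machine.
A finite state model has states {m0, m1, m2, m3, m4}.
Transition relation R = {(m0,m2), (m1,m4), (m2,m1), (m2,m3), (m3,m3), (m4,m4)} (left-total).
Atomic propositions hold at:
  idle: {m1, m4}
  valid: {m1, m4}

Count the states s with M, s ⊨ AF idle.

AF idle: least fixpoint, start Z0 = {m1, m4}, add states with every successor in Z. Already a fixed point.
Sat(AF idle) = {m1, m4}
|Sat(AF idle)| = |{m1, m4}| = 2.

2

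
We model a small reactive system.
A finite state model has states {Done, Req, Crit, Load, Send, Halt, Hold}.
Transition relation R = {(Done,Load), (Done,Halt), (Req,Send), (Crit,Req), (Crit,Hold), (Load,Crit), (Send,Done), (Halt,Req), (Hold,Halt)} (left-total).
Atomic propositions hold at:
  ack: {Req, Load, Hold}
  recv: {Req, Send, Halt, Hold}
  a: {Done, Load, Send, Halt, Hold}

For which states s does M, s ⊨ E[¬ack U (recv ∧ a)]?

{Done, Crit, Send, Halt, Hold}

Sat(¬ack) = {Done, Crit, Send, Halt}
Sat(recv ∧ a) = {Send, Halt, Hold}
E[¬ack U (recv ∧ a)]: least fixpoint, start Z0 = Sat((recv ∧ a)) = {Send, Halt, Hold}, add states in Sat(¬ack) with some successor in Z. Z1 = {Done, Crit, Send, Halt, Hold}; fixed.
Sat(E[¬ack U (recv ∧ a)]) = {Done, Crit, Send, Halt, Hold}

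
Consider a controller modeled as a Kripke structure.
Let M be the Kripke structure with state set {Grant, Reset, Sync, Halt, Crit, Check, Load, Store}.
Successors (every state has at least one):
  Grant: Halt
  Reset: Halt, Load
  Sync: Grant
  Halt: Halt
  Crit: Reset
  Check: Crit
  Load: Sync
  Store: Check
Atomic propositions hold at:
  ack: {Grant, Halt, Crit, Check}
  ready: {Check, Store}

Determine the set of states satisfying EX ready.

Sat(EX ready) = {s : some successor in {Check, Store}} = {Store}

{Store}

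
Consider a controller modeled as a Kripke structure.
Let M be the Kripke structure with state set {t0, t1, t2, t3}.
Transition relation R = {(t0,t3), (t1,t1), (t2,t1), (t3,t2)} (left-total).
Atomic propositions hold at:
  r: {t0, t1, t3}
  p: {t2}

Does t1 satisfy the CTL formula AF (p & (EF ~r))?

Sat(~r) = {t2}
EF ~r: least fixpoint, start Z0 = {t2}, add states with some successor in Z. Z1 = {t2, t3}; Z2 = {t0, t2, t3}; fixed.
Sat(EF ~r) = {t0, t2, t3}
Sat(p & (EF ~r)) = {t2}
AF (p & (EF ~r)): least fixpoint, start Z0 = {t2}, add states with every successor in Z. Z1 = {t2, t3}; Z2 = {t0, t2, t3}; fixed.
Sat(AF (p & (EF ~r))) = {t0, t2, t3}
t1 ∉ Sat(AF (p & (EF ~r))) = {t0, t2, t3}, so the formula does not hold at t1.

No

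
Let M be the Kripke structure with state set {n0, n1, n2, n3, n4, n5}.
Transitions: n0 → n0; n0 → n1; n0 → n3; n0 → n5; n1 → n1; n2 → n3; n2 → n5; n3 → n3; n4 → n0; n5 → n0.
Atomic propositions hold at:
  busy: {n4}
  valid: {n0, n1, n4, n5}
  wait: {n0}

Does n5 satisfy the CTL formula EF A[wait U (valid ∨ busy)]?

Yes

Sat(valid ∨ busy) = {n0, n1, n4, n5}
A[wait U (valid ∨ busy)]: least fixpoint, start Z0 = Sat((valid ∨ busy)) = {n0, n1, n4, n5}, add states in Sat(wait) with every successor in Z. Already a fixed point.
Sat(A[wait U (valid ∨ busy)]) = {n0, n1, n4, n5}
EF A[wait U (valid ∨ busy)]: least fixpoint, start Z0 = {n0, n1, n4, n5}, add states with some successor in Z. Z1 = {n0, n1, n2, n4, n5}; fixed.
Sat(EF A[wait U (valid ∨ busy)]) = {n0, n1, n2, n4, n5}
n5 ∈ Sat(EF A[wait U (valid ∨ busy)]) = {n0, n1, n2, n4, n5}, so the formula holds at n5.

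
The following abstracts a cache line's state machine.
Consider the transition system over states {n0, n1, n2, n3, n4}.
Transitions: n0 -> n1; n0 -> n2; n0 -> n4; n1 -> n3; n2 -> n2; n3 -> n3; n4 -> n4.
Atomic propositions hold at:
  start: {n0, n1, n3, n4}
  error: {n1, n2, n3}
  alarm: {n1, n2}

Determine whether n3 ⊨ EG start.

EG start: greatest fixpoint, start Z0 = {n0, n1, n3, n4}, keep only states in Sat with some successor in Z. Already a fixed point.
Sat(EG start) = {n0, n1, n3, n4}
n3 ∈ Sat(EG start) = {n0, n1, n3, n4}, so the formula holds at n3.

Yes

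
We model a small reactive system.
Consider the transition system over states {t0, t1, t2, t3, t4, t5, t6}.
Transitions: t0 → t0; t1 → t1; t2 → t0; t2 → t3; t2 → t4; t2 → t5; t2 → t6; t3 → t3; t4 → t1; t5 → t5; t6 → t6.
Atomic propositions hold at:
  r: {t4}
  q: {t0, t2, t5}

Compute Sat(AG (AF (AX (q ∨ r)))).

{t0, t5}

Sat(q ∨ r) = {t0, t2, t4, t5}
Sat(AX (q ∨ r)) = {s : every successor in {t0, t2, t4, t5}} = {t0, t5}
AF (AX (q ∨ r)): least fixpoint, start Z0 = {t0, t5}, add states with every successor in Z. Already a fixed point.
Sat(AF (AX (q ∨ r))) = {t0, t5}
AG (AF (AX (q ∨ r))): greatest fixpoint, start Z0 = {t0, t5}, keep only states in Sat with every successor in Z. Already a fixed point.
Sat(AG (AF (AX (q ∨ r)))) = {t0, t5}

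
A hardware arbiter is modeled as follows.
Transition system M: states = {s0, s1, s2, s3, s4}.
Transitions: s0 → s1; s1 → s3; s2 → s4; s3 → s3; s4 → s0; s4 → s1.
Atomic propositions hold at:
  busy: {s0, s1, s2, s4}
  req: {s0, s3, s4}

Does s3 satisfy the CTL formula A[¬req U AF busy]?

Sat(¬req) = {s1, s2}
AF busy: least fixpoint, start Z0 = {s0, s1, s2, s4}, add states with every successor in Z. Already a fixed point.
Sat(AF busy) = {s0, s1, s2, s4}
A[¬req U AF busy]: least fixpoint, start Z0 = Sat(AF busy) = {s0, s1, s2, s4}, add states in Sat(¬req) with every successor in Z. Already a fixed point.
Sat(A[¬req U AF busy]) = {s0, s1, s2, s4}
s3 ∉ Sat(A[¬req U AF busy]) = {s0, s1, s2, s4}, so the formula does not hold at s3.

No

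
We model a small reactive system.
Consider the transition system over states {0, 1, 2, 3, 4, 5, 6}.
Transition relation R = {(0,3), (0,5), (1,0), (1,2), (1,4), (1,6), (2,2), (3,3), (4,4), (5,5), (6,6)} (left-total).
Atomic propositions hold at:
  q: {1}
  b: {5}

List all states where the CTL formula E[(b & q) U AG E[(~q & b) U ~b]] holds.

{2, 3, 4, 6}

Sat(b & q) = ∅
Sat(~q) = {0, 2, 3, 4, 5, 6}
Sat(~q & b) = {5}
Sat(~b) = {0, 1, 2, 3, 4, 6}
E[(~q & b) U ~b]: least fixpoint, start Z0 = Sat(~b) = {0, 1, 2, 3, 4, 6}, add states in Sat(~q & b) with some successor in Z. Already a fixed point.
Sat(E[(~q & b) U ~b]) = {0, 1, 2, 3, 4, 6}
AG E[(~q & b) U ~b]: greatest fixpoint, start Z0 = {0, 1, 2, 3, 4, 6}, keep only states in Sat with every successor in Z. Z1 = {1, 2, 3, 4, 6}; Z2 = {2, 3, 4, 6}; fixed.
Sat(AG E[(~q & b) U ~b]) = {2, 3, 4, 6}
E[(b & q) U AG E[(~q & b) U ~b]]: least fixpoint, start Z0 = Sat(AG E[(~q & b) U ~b]) = {2, 3, 4, 6}, add states in Sat(b & q) with some successor in Z. Already a fixed point.
Sat(E[(b & q) U AG E[(~q & b) U ~b]]) = {2, 3, 4, 6}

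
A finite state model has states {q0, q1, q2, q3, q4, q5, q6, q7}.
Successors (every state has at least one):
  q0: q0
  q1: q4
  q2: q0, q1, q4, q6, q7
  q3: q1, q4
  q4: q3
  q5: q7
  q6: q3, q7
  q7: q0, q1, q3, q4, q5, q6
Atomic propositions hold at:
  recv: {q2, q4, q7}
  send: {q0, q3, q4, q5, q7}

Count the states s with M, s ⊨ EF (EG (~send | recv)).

Sat(~send) = {q1, q2, q6}
Sat(~send | recv) = {q1, q2, q4, q6, q7}
EG (~send | recv): greatest fixpoint, start Z0 = {q1, q2, q4, q6, q7}, keep only states in Sat with some successor in Z. Z1 = {q1, q2, q6, q7}; Z2 = {q2, q6, q7}; fixed.
Sat(EG (~send | recv)) = {q2, q6, q7}
EF (EG (~send | recv)): least fixpoint, start Z0 = {q2, q6, q7}, add states with some successor in Z. Z1 = {q2, q5, q6, q7}; fixed.
Sat(EF (EG (~send | recv))) = {q2, q5, q6, q7}
|Sat(EF (EG (~send | recv)))| = |{q2, q5, q6, q7}| = 4.

4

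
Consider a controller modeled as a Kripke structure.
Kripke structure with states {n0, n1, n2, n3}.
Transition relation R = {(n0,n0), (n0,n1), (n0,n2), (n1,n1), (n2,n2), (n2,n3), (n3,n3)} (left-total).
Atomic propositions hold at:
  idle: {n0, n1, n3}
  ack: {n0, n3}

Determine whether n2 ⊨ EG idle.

EG idle: greatest fixpoint, start Z0 = {n0, n1, n3}, keep only states in Sat with some successor in Z. Already a fixed point.
Sat(EG idle) = {n0, n1, n3}
n2 ∉ Sat(EG idle) = {n0, n1, n3}, so the formula does not hold at n2.

No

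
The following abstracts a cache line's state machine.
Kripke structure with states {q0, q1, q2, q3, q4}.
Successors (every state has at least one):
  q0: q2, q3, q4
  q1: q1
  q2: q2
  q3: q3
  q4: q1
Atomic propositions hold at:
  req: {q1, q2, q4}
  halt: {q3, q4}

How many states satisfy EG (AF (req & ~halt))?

3

Sat(~halt) = {q0, q1, q2}
Sat(req & ~halt) = {q1, q2}
AF (req & ~halt): least fixpoint, start Z0 = {q1, q2}, add states with every successor in Z. Z1 = {q1, q2, q4}; fixed.
Sat(AF (req & ~halt)) = {q1, q2, q4}
EG (AF (req & ~halt)): greatest fixpoint, start Z0 = {q1, q2, q4}, keep only states in Sat with some successor in Z. Already a fixed point.
Sat(EG (AF (req & ~halt))) = {q1, q2, q4}
|Sat(EG (AF (req & ~halt)))| = |{q1, q2, q4}| = 3.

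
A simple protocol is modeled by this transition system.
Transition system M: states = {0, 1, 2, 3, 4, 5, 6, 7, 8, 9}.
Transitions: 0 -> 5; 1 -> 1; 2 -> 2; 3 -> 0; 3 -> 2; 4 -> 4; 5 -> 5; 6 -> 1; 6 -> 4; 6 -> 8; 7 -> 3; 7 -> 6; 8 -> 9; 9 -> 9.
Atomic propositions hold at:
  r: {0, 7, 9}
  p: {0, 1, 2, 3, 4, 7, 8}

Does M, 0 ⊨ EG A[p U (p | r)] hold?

No

Sat(p | r) = {0, 1, 2, 3, 4, 7, 8, 9}
A[p U (p | r)]: least fixpoint, start Z0 = Sat((p | r)) = {0, 1, 2, 3, 4, 7, 8, 9}, add states in Sat(p) with every successor in Z. Already a fixed point.
Sat(A[p U (p | r)]) = {0, 1, 2, 3, 4, 7, 8, 9}
EG A[p U (p | r)]: greatest fixpoint, start Z0 = {0, 1, 2, 3, 4, 7, 8, 9}, keep only states in Sat with some successor in Z. Z1 = {1, 2, 3, 4, 7, 8, 9}; fixed.
Sat(EG A[p U (p | r)]) = {1, 2, 3, 4, 7, 8, 9}
0 ∉ Sat(EG A[p U (p | r)]) = {1, 2, 3, 4, 7, 8, 9}, so the formula does not hold at 0.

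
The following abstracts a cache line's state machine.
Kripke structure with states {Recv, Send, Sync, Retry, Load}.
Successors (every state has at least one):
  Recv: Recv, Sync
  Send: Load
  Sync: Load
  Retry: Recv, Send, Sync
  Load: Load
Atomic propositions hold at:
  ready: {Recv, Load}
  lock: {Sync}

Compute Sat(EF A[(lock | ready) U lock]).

{Recv, Sync, Retry}

Sat(lock | ready) = {Recv, Sync, Load}
A[(lock | ready) U lock]: least fixpoint, start Z0 = Sat(lock) = {Sync}, add states in Sat(lock | ready) with every successor in Z. Already a fixed point.
Sat(A[(lock | ready) U lock]) = {Sync}
EF A[(lock | ready) U lock]: least fixpoint, start Z0 = {Sync}, add states with some successor in Z. Z1 = {Recv, Sync, Retry}; fixed.
Sat(EF A[(lock | ready) U lock]) = {Recv, Sync, Retry}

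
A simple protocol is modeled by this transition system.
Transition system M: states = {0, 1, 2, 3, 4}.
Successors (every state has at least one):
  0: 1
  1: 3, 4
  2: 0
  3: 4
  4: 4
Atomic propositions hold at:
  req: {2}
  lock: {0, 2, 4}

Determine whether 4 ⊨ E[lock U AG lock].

Yes

AG lock: greatest fixpoint, start Z0 = {0, 2, 4}, keep only states in Sat with every successor in Z. Z1 = {2, 4}; Z2 = {4}; fixed.
Sat(AG lock) = {4}
E[lock U AG lock]: least fixpoint, start Z0 = Sat(AG lock) = {4}, add states in Sat(lock) with some successor in Z. Already a fixed point.
Sat(E[lock U AG lock]) = {4}
4 ∈ Sat(E[lock U AG lock]) = {4}, so the formula holds at 4.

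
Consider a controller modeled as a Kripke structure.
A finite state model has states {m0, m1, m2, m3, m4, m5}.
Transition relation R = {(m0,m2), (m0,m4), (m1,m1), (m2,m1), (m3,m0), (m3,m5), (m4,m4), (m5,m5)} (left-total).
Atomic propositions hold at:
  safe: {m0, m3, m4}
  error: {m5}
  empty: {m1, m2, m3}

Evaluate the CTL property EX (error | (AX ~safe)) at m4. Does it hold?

Sat(~safe) = {m1, m2, m5}
Sat(AX ~safe) = {s : every successor in {m1, m2, m5}} = {m1, m2, m5}
Sat(error | (AX ~safe)) = {m1, m2, m5}
Sat(EX (error | (AX ~safe))) = {s : some successor in {m1, m2, m5}} = {m0, m1, m2, m3, m5}
m4 ∉ Sat(EX (error | (AX ~safe))) = {m0, m1, m2, m3, m5}, so the formula does not hold at m4.

No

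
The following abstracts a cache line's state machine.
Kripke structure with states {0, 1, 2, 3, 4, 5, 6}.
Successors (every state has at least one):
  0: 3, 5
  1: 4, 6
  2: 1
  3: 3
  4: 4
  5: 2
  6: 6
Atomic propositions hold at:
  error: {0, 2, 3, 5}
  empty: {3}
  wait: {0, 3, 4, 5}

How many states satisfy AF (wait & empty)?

Sat(wait & empty) = {3}
AF (wait & empty): least fixpoint, start Z0 = {3}, add states with every successor in Z. Already a fixed point.
Sat(AF (wait & empty)) = {3}
|Sat(AF (wait & empty))| = |{3}| = 1.

1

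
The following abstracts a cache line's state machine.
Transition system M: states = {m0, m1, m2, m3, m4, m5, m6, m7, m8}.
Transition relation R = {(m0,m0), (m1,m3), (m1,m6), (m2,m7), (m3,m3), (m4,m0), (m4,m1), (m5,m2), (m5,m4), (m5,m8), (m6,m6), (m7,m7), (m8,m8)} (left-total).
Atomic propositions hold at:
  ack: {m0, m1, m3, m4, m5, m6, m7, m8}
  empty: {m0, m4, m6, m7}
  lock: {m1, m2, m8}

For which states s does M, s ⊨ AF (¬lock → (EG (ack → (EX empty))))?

{m0, m1, m2, m4, m5, m6, m7, m8}

Sat(¬lock) = {m0, m3, m4, m5, m6, m7}
Sat(EX empty) = {s : some successor in {m0, m4, m6, m7}} = {m0, m1, m2, m4, m5, m6, m7}
Sat(ack → (EX empty)) = {m0, m1, m2, m4, m5, m6, m7}
EG (ack → (EX empty)): greatest fixpoint, start Z0 = {m0, m1, m2, m4, m5, m6, m7}, keep only states in Sat with some successor in Z. Already a fixed point.
Sat(EG (ack → (EX empty))) = {m0, m1, m2, m4, m5, m6, m7}
Sat(¬lock → (EG (ack → (EX empty)))) = {m0, m1, m2, m4, m5, m6, m7, m8}
AF (¬lock → (EG (ack → (EX empty)))): least fixpoint, start Z0 = {m0, m1, m2, m4, m5, m6, m7, m8}, add states with every successor in Z. Already a fixed point.
Sat(AF (¬lock → (EG (ack → (EX empty))))) = {m0, m1, m2, m4, m5, m6, m7, m8}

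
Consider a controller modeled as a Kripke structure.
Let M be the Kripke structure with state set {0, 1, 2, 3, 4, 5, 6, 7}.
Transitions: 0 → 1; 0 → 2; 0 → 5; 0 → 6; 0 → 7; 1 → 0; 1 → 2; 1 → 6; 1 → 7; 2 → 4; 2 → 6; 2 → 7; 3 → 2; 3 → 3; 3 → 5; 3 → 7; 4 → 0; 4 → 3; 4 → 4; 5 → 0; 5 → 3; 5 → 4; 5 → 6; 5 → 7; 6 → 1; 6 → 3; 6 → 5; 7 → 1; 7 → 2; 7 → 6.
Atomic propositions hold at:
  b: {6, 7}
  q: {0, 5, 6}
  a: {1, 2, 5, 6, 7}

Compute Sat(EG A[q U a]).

A[q U a]: least fixpoint, start Z0 = Sat(a) = {1, 2, 5, 6, 7}, add states in Sat(q) with every successor in Z. Z1 = {0, 1, 2, 5, 6, 7}; fixed.
Sat(A[q U a]) = {0, 1, 2, 5, 6, 7}
EG A[q U a]: greatest fixpoint, start Z0 = {0, 1, 2, 5, 6, 7}, keep only states in Sat with some successor in Z. Already a fixed point.
Sat(EG A[q U a]) = {0, 1, 2, 5, 6, 7}

{0, 1, 2, 5, 6, 7}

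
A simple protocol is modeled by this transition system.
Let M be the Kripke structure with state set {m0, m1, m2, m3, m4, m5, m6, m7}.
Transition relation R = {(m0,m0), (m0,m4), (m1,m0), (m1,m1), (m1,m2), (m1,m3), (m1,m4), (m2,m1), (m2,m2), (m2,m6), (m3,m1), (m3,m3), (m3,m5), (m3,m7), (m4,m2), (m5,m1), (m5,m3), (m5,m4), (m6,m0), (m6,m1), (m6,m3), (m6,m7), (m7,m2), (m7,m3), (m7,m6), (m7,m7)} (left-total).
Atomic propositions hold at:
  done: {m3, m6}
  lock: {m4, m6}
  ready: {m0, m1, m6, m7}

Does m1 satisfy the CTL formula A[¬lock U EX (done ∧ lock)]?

Sat(¬lock) = {m0, m1, m2, m3, m5, m7}
Sat(done ∧ lock) = {m6}
Sat(EX (done ∧ lock)) = {s : some successor in {m6}} = {m2, m7}
A[¬lock U EX (done ∧ lock)]: least fixpoint, start Z0 = Sat(EX (done ∧ lock)) = {m2, m7}, add states in Sat(¬lock) with every successor in Z. Already a fixed point.
Sat(A[¬lock U EX (done ∧ lock)]) = {m2, m7}
m1 ∉ Sat(A[¬lock U EX (done ∧ lock)]) = {m2, m7}, so the formula does not hold at m1.

No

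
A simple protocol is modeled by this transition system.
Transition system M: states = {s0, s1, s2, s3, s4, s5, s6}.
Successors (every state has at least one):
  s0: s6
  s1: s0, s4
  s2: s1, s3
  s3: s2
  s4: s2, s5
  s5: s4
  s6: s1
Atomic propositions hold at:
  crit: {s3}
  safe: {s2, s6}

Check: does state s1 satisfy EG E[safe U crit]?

E[safe U crit]: least fixpoint, start Z0 = Sat(crit) = {s3}, add states in Sat(safe) with some successor in Z. Z1 = {s2, s3}; fixed.
Sat(E[safe U crit]) = {s2, s3}
EG E[safe U crit]: greatest fixpoint, start Z0 = {s2, s3}, keep only states in Sat with some successor in Z. Already a fixed point.
Sat(EG E[safe U crit]) = {s2, s3}
s1 ∉ Sat(EG E[safe U crit]) = {s2, s3}, so the formula does not hold at s1.

No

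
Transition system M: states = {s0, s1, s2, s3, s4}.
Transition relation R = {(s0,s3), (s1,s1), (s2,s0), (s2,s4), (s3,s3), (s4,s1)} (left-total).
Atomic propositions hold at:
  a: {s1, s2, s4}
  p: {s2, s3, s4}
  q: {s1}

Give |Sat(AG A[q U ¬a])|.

2

Sat(¬a) = {s0, s3}
A[q U ¬a]: least fixpoint, start Z0 = Sat(¬a) = {s0, s3}, add states in Sat(q) with every successor in Z. Already a fixed point.
Sat(A[q U ¬a]) = {s0, s3}
AG A[q U ¬a]: greatest fixpoint, start Z0 = {s0, s3}, keep only states in Sat with every successor in Z. Already a fixed point.
Sat(AG A[q U ¬a]) = {s0, s3}
|Sat(AG A[q U ¬a])| = |{s0, s3}| = 2.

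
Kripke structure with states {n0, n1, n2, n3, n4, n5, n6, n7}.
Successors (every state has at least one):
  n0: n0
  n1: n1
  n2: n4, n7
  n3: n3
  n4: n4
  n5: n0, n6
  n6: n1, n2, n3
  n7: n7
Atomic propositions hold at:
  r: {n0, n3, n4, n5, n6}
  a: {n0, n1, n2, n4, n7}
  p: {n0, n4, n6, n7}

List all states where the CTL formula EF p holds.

EF p: least fixpoint, start Z0 = {n0, n4, n6, n7}, add states with some successor in Z. Z1 = {n0, n2, n4, n5, n6, n7}; fixed.
Sat(EF p) = {n0, n2, n4, n5, n6, n7}

{n0, n2, n4, n5, n6, n7}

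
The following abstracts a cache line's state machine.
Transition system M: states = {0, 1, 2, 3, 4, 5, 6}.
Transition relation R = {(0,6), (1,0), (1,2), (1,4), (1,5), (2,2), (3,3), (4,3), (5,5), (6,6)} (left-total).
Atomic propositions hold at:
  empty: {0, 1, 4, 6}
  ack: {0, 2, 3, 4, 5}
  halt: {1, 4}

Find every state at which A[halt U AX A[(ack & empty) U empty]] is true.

Sat(ack & empty) = {0, 4}
A[(ack & empty) U empty]: least fixpoint, start Z0 = Sat(empty) = {0, 1, 4, 6}, add states in Sat(ack & empty) with every successor in Z. Already a fixed point.
Sat(A[(ack & empty) U empty]) = {0, 1, 4, 6}
Sat(AX A[(ack & empty) U empty]) = {s : every successor in {0, 1, 4, 6}} = {0, 6}
A[halt U AX A[(ack & empty) U empty]]: least fixpoint, start Z0 = Sat(AX A[(ack & empty) U empty]) = {0, 6}, add states in Sat(halt) with every successor in Z. Already a fixed point.
Sat(A[halt U AX A[(ack & empty) U empty]]) = {0, 6}

{0, 6}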